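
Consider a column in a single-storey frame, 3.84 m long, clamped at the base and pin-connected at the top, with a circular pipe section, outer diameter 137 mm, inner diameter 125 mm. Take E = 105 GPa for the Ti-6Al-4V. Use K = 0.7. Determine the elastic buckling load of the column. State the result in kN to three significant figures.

d_o = 137 mm, d_i = 125 mm
I = π(d_o⁴ − d_i⁴)/64 = π(137⁴ − 125.0⁴)/64 = 5.308×10^6 mm⁴
I = 5.308×10^6 mm⁴ = 5.308×10^-6 m⁴
Effective length L_e = K·L = 0.7 × 3.84 = 2.688 m
P_cr = π²EI / L_e² = π² × 105×10⁹ × 5.308×10^-6 / 2.688² = 7.613×10^5 N

P_cr ≈ 761 kN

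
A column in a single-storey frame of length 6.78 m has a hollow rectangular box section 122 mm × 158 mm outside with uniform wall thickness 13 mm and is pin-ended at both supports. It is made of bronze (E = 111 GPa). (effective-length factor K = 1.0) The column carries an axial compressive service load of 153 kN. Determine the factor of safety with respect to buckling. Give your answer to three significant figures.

Inner dimensions: h_i = 158 − 2×13 = 132.0 mm, b_i = 122 − 2×13 = 96.00 mm
Weak-axis I_min = (h_o·b_o³ − h_i·b_i³)/12 with b_o = 122, b_i = 96.00 mm (shorter outer/inner sides).
I_min = (158×122³ − 132.0×96.00³)/12 = 1.418×10^7 mm⁴
I = 1.418×10^7 mm⁴ = 1.418×10^-5 m⁴
Effective length L_e = K·L = 1 × 6.78 = 6.780 m
P_cr = π²EI / L_e² = π² × 111×10⁹ × 1.418×10^-5 / 6.780² = 3.379×10^5 N
Factor of safety n = P_cr / P = 337.86 / 153 = 2.21

n ≈ 2.21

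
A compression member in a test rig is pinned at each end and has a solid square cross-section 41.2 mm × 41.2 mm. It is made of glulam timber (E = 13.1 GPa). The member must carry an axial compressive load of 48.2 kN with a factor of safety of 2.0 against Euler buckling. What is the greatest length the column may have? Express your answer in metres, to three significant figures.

I = a⁴/12 = 41.2⁴/12 = 2.401×10^5 mm⁴
I = 2.401×10^-7 m⁴
Required critical load P_cr = n·P = 2.0 × 48.2 = 96.40 kN = 9.640×10^4 N
From P_cr = π²EI/(K·L)²:  L = (1/K)·√(π²EI/P_cr) = (1/1)·√(π²×1.31×10^10×2.401×10^-7/9.640×10^4)
L = 0.567 m

L_max ≈ 0.567 m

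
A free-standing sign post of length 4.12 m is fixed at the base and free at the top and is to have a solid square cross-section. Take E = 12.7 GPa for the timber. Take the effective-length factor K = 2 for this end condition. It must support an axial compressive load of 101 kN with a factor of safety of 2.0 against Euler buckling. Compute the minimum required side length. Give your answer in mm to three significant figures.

Required P_cr = n·P = 2.0 × 101 = 202.0 kN
L_e = K·L = 2 × 4.12 = 8.240 m
Required I = P_cr·L_e²/(π²E) = 2.020×10^5 × 8.240² / (π² × 1.27×10^10) = 1.094×10^-4 m⁴
I_req = 1.094×10^8 mm⁴
Solid square: I = a⁴/12  ⇒  a = (12I)^(1/4) = (12×1.094×10^8)^(1/4) = 190 mm

a ≈ 190 mm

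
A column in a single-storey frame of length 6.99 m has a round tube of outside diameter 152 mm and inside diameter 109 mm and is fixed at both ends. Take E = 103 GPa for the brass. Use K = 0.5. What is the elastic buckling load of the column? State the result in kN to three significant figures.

P_cr ≈ 1600 kN

d_o = 152 mm, d_i = 109 mm
I = π(d_o⁴ − d_i⁴)/64 = π(152⁴ − 109.0⁴)/64 = 1.927×10^7 mm⁴
I = 1.927×10^7 mm⁴ = 1.927×10^-5 m⁴
Effective length L_e = K·L = 0.5 × 6.99 = 3.495 m
P_cr = π²EI / L_e² = π² × 103×10⁹ × 1.927×10^-5 / 3.495² = 1.604×10^6 N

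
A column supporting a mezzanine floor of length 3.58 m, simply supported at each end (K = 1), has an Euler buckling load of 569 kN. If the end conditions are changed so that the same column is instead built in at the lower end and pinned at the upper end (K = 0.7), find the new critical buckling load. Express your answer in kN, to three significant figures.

P_cr ∝ 1/K², so P_cr,new = P_cr,old × (K_old/K_new)² = 569 × (1/0.7)²
= 569 × 2.041 = 1160 kN

P_cr ≈ 1160 kN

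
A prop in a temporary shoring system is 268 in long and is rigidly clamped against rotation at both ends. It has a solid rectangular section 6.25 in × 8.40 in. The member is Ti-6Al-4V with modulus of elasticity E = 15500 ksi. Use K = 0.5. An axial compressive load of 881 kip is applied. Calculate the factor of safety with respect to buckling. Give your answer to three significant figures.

n ≈ 1.65

Buckling occurs about the weak axis: I_min = h·b³/12 with b = 6.25 in (the shorter side).
I_min = 8.40×6.25³/12 = 170.9 in⁴
Effective length L_e = K·L = 0.5 × 268 = 134.0 in
P_cr = π²EI / L_e² = π² × 15500×10³ × 170.9 / 134.0² = 1.456×10^6 lb
Factor of safety n = P_cr / P = 1456.0 / 881 = 1.65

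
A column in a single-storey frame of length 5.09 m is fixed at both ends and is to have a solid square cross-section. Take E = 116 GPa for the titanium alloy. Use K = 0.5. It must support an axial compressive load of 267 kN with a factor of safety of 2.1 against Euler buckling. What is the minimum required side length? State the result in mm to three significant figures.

a ≈ 78.5 mm

Required P_cr = n·P = 2.1 × 267 = 560.7 kN
L_e = K·L = 0.5 × 5.09 = 2.545 m
Required I = P_cr·L_e²/(π²E) = 5.607×10^5 × 2.545² / (π² × 1.16×10^11) = 3.172×10^-6 m⁴
I_req = 3.172×10^6 mm⁴
Solid square: I = a⁴/12  ⇒  a = (12I)^(1/4) = (12×3.172×10^6)^(1/4) = 78.5 mm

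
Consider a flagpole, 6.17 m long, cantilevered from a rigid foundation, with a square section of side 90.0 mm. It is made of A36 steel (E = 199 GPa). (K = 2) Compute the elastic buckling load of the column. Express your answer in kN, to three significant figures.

I = a⁴/12 = 90.0⁴/12 = 5.468×10^6 mm⁴
I = 5.468×10^6 mm⁴ = 5.468×10^-6 m⁴
Effective length L_e = K·L = 2 × 6.17 = 12.34 m
P_cr = π²EI / L_e² = π² × 199×10⁹ × 5.468×10^-6 / 12.34² = 7.052×10^4 N

P_cr ≈ 70.5 kN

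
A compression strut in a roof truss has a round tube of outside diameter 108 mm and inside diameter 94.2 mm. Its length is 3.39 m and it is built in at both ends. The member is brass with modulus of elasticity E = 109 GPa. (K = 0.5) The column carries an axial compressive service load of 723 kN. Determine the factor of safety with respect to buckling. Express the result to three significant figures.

n ≈ 1.46

d_o = 108 mm, d_i = 94.2 mm
I = π(d_o⁴ − d_i⁴)/64 = π(108⁴ − 94.20⁴)/64 = 2.813×10^6 mm⁴
I = 2.813×10^6 mm⁴ = 2.813×10^-6 m⁴
Effective length L_e = K·L = 0.5 × 3.39 = 1.695 m
P_cr = π²EI / L_e² = π² × 109×10⁹ × 2.813×10^-6 / 1.695² = 1.053×10^6 N
Factor of safety n = P_cr / P = 1053.3 / 723 = 1.46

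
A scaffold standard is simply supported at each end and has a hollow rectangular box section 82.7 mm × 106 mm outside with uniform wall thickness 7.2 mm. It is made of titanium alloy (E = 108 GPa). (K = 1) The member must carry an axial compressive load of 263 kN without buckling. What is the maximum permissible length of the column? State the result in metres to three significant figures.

L_max ≈ 3.22 m

Inner dimensions: h_i = 106 − 2×7.2 = 91.60 mm, b_i = 82.7 − 2×7.2 = 68.30 mm
Weak-axis I_min = (h_o·b_o³ − h_i·b_i³)/12 with b_o = 82.7, b_i = 68.30 mm (shorter outer/inner sides).
I_min = (106×82.7³ − 91.60×68.30³)/12 = 2.564×10^6 mm⁴
I = 2.564×10^-6 m⁴
At the buckling limit P_cr = P = 2.630×10^5 N
From P_cr = π²EI/(K·L)²:  L = (1/K)·√(π²EI/P_cr) = (1/1)·√(π²×1.08×10^11×2.564×10^-6/2.630×10^5)
L = 3.22 m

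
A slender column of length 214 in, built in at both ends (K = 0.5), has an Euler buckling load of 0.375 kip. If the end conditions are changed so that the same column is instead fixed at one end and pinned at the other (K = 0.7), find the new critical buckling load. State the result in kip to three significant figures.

P_cr ∝ 1/K², so P_cr,new = P_cr,old × (K_old/K_new)² = 0.375 × (0.5/0.7)²
= 0.375 × 0.5102 = 0.191 kip

P_cr ≈ 0.191 kip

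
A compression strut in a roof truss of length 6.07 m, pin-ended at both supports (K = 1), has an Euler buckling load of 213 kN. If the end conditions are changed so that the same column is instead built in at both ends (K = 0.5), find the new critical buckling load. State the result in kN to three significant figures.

P_cr ≈ 852 kN

P_cr ∝ 1/K², so P_cr,new = P_cr,old × (K_old/K_new)² = 213 × (1/0.5)²
= 213 × 4.000 = 852 kN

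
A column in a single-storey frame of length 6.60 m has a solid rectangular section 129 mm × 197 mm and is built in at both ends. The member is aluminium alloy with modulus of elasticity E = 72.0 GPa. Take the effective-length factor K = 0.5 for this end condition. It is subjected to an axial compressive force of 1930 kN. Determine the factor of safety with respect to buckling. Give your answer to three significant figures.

Buckling occurs about the weak axis: I_min = h·b³/12 with b = 129 mm (the shorter side).
I_min = 197×129³/12 = 3.524×10^7 mm⁴
I = 3.524×10^7 mm⁴ = 3.524×10^-5 m⁴
Effective length L_e = K·L = 0.5 × 6.60 = 3.300 m
P_cr = π²EI / L_e² = π² × 72.0×10⁹ × 3.524×10^-5 / 3.300² = 2.300×10^6 N
Factor of safety n = P_cr / P = 2299.6 / 1930 = 1.19

n ≈ 1.19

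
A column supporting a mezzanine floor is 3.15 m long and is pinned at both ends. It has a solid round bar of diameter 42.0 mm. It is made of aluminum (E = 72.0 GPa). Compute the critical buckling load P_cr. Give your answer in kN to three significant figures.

I = πd⁴/64 = π×42.0⁴/64 = 1.527×10^5 mm⁴
I = 1.527×10^5 mm⁴ = 1.527×10^-7 m⁴
Effective length L_e = K·L = 1 × 3.15 = 3.150 m
P_cr = π²EI / L_e² = π² × 72.0×10⁹ × 1.527×10^-7 / 3.150² = 1.094×10^4 N

P_cr ≈ 10.9 kN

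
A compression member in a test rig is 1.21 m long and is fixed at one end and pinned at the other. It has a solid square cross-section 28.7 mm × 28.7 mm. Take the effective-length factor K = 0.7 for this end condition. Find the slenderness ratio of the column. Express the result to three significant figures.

λ ≈ 102

For a square r = a/√12 = 28.7/√12 = 8.285 mm
L_e = K·L = 0.7 × 1.21 m = 0.8470 m = 847.00 mm
λ = L_e / r_min = 847.00 / 8.285 = 102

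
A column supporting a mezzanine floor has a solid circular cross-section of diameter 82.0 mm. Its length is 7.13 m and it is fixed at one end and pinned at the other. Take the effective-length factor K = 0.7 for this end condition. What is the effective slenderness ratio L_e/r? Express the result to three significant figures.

I = πd⁴/64 = π×82.0⁴/64 = 2.219×10^6 mm⁴
A = 5.281×10^3 mm²;  r_min = √(I/A) = √(2.219×10^6/5.281×10^3) = 20.50 mm
L_e = K·L = 0.7 × 7.13 m = 4.991 m = 4991.0 mm
λ = L_e / r_min = 4991.0 / 20.50 = 243

λ ≈ 243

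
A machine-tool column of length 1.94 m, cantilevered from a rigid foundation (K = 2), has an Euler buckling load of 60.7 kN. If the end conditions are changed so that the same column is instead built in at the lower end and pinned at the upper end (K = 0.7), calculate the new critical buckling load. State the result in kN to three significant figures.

P_cr ≈ 496 kN

P_cr ∝ 1/K², so P_cr,new = P_cr,old × (K_old/K_new)² = 60.7 × (2/0.7)²
= 60.7 × 8.163 = 496 kN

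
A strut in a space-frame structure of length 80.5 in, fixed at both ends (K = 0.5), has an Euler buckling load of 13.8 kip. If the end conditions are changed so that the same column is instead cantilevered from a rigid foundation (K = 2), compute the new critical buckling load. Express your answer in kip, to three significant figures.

P_cr ∝ 1/K², so P_cr,new = P_cr,old × (K_old/K_new)² = 13.8 × (0.5/2)²
= 13.8 × 0.06250 = 0.862 kip

P_cr ≈ 0.862 kip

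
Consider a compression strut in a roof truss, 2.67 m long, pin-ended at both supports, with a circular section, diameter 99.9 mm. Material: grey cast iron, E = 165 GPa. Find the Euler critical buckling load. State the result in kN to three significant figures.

P_cr ≈ 1120 kN

I = πd⁴/64 = π×99.9⁴/64 = 4.889×10^6 mm⁴
I = 4.889×10^6 mm⁴ = 4.889×10^-6 m⁴
Effective length L_e = K·L = 1 × 2.67 = 2.670 m
P_cr = π²EI / L_e² = π² × 165×10⁹ × 4.889×10^-6 / 2.670² = 1.117×10^6 N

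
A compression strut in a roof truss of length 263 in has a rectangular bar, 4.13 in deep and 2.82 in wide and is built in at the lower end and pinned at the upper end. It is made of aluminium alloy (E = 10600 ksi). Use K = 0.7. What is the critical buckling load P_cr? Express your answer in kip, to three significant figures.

Buckling occurs about the weak axis: I_min = h·b³/12 with b = 2.82 in (the shorter side).
I_min = 4.13×2.82³/12 = 7.718 in⁴
Effective length L_e = K·L = 0.7 × 263 = 184.1 in
P_cr = π²EI / L_e² = π² × 10600×10³ × 7.718 / 184.1² = 2.382×10^4 lb

P_cr ≈ 23.8 kip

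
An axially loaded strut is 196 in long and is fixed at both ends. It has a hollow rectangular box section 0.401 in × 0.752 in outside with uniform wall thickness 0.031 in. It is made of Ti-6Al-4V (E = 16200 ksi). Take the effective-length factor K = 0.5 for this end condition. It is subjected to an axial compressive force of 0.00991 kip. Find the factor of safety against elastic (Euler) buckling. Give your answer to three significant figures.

Inner dimensions: h_i = 0.752 − 2×0.031 = 0.6900 in, b_i = 0.401 − 2×0.031 = 0.3390 in
Weak-axis I_min = (h_o·b_o³ − h_i·b_i³)/12 with b_o = 0.401, b_i = 0.3390 in (shorter outer/inner sides).
I_min = (0.752×0.401³ − 0.6900×0.3390³)/12 = 1.801×10^-3 in⁴
Effective length L_e = K·L = 0.5 × 196 = 98.00 in
P_cr = π²EI / L_e² = π² × 16200×10³ × 1.801×10^-3 / 98.00² = 29.98 lb
Factor of safety n = P_cr / P = 0.029978 / 0.00991 = 3.03

n ≈ 3.03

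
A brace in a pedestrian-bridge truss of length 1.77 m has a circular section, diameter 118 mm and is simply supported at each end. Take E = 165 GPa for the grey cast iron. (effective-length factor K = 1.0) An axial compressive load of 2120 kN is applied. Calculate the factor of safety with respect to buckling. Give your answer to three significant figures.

n ≈ 2.33

I = πd⁴/64 = π×118⁴/64 = 9.517×10^6 mm⁴
I = 9.517×10^6 mm⁴ = 9.517×10^-6 m⁴
Effective length L_e = K·L = 1 × 1.77 = 1.770 m
P_cr = π²EI / L_e² = π² × 165×10⁹ × 9.517×10^-6 / 1.770² = 4.947×10^6 N
Factor of safety n = P_cr / P = 4946.9 / 2120 = 2.33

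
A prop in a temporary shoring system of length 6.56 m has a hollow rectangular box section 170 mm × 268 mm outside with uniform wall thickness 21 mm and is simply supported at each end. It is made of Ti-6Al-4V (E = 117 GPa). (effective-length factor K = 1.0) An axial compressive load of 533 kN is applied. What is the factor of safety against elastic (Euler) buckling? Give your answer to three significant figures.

n ≈ 3.54

Inner dimensions: h_i = 268 − 2×21 = 226.0 mm, b_i = 170 − 2×21 = 128.0 mm
Weak-axis I_min = (h_o·b_o³ − h_i·b_i³)/12 with b_o = 170, b_i = 128.0 mm (shorter outer/inner sides).
I_min = (268×170³ − 226.0×128.0³)/12 = 7.023×10^7 mm⁴
I = 7.023×10^7 mm⁴ = 7.023×10^-5 m⁴
Effective length L_e = K·L = 1 × 6.56 = 6.560 m
P_cr = π²EI / L_e² = π² × 117×10⁹ × 7.023×10^-5 / 6.560² = 1.884×10^6 N
Factor of safety n = P_cr / P = 1884.4 / 533 = 3.54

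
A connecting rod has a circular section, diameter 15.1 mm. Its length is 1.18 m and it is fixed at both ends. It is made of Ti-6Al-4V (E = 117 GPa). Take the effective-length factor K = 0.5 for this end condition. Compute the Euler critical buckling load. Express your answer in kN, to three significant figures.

P_cr ≈ 8.47 kN

I = πd⁴/64 = π×15.1⁴/64 = 2.552×10^3 mm⁴
I = 2.552×10^3 mm⁴ = 2.552×10^-9 m⁴
Effective length L_e = K·L = 0.5 × 1.18 = 0.5900 m
P_cr = π²EI / L_e² = π² × 117×10⁹ × 2.552×10^-9 / 0.5900² = 8.466×10^3 N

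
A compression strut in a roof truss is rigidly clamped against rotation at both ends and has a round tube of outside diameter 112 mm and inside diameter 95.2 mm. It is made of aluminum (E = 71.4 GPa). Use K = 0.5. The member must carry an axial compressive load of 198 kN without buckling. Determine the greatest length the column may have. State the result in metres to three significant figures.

d_o = 112 mm, d_i = 95.2 mm
I = π(d_o⁴ − d_i⁴)/64 = π(112⁴ − 95.20⁴)/64 = 3.692×10^6 mm⁴
I = 3.692×10^-6 m⁴
At the buckling limit P_cr = P = 1.980×10^5 N
From P_cr = π²EI/(K·L)²:  L = (1/K)·√(π²EI/P_cr) = (1/0.5)·√(π²×7.14×10^10×3.692×10^-6/1.980×10^5)
L = 7.25 m

L_max ≈ 7.25 m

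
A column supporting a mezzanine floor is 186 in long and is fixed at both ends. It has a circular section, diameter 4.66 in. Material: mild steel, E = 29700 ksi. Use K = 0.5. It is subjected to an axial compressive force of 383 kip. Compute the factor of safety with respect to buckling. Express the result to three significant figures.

I = πd⁴/64 = π×4.66⁴/64 = 23.15 in⁴
Effective length L_e = K·L = 0.5 × 186 = 93.00 in
P_cr = π²EI / L_e² = π² × 29700×10³ × 23.15 / 93.00² = 7.845×10^5 lb
Factor of safety n = P_cr / P = 784.52 / 383 = 2.05

n ≈ 2.05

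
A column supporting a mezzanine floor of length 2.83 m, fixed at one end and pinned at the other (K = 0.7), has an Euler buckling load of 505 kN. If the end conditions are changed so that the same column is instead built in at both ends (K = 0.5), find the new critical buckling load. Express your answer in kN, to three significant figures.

P_cr ∝ 1/K², so P_cr,new = P_cr,old × (K_old/K_new)² = 505 × (0.7/0.5)²
= 505 × 1.960 = 990 kN

P_cr ≈ 990 kN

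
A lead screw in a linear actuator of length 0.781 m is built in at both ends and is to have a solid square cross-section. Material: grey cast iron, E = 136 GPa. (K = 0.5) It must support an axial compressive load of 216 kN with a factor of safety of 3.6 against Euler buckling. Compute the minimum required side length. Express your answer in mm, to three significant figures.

a ≈ 32.1 mm

Required P_cr = n·P = 3.6 × 216 = 777.6 kN
L_e = K·L = 0.5 × 0.781 = 0.3905 m
Required I = P_cr·L_e²/(π²E) = 7.776×10^5 × 0.3905² / (π² × 1.36×10^11) = 8.834×10^-8 m⁴
I_req = 8.834×10^4 mm⁴
Solid square: I = a⁴/12  ⇒  a = (12I)^(1/4) = (12×8.834×10^4)^(1/4) = 32.1 mm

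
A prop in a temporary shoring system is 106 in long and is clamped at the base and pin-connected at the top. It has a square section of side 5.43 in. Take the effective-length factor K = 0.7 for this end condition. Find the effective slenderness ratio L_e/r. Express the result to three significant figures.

For a square r = a/√12 = 5.43/√12 = 1.568 in
L_e = K·L = 0.7 × 106 = 74.20 in
λ = L_e / r_min = 74.200 / 1.568 = 47.3

λ ≈ 47.3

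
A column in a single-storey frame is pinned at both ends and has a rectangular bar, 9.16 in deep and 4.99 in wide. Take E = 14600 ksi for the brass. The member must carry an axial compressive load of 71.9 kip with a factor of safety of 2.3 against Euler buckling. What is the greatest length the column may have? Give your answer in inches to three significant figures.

L_max ≈ 287 in

Buckling occurs about the weak axis: I_min = h·b³/12 with b = 4.99 in (the shorter side).
I_min = 9.16×4.99³/12 = 94.85 in⁴
Required critical load P_cr = n·P = 2.3 × 71.9 = 165.4 kip = 1.654×10^5 lb
From P_cr = π²EI/(K·L)²:  L = (1/K)·√(π²EI/P_cr) = (1/1)·√(π²×1.46×10^7×94.85/1.654×10^5)
L = 287 in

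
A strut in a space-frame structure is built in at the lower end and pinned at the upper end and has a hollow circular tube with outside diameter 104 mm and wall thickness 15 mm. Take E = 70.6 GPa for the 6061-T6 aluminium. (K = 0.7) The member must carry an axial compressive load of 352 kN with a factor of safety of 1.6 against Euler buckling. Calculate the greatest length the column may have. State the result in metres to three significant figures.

L_max ≈ 3.28 m

Inner diameter d_i = 104 − 2×15 = 74.00 mm
I = π(d_o⁴ − d_i⁴)/64 = π(104⁴ − 74.00⁴)/64 = 4.271×10^6 mm⁴
I = 4.271×10^-6 m⁴
Required critical load P_cr = n·P = 1.6 × 352 = 563.2 kN = 5.632×10^5 N
From P_cr = π²EI/(K·L)²:  L = (1/K)·√(π²EI/P_cr) = (1/0.7)·√(π²×7.06×10^10×4.271×10^-6/5.632×10^5)
L = 3.28 m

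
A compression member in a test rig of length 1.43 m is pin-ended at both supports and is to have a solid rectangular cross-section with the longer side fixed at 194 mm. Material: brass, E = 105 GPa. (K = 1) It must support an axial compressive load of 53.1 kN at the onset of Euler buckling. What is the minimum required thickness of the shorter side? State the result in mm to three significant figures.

b ≈ 18.6 mm

L_e = K·L = 1 × 1.43 = 1.430 m
Required I = P_cr·L_e²/(π²E) = 5.310×10^4 × 1.430² / (π² × 1.05×10^11) = 1.048×10^-7 m⁴
I_req = 1.048×10^5 mm⁴
Rectangle, weak axis: I_min = h·b³/12 with h = 194 mm fixed  ⇒  b = (12I/h)^(1/3) = 18.6 mm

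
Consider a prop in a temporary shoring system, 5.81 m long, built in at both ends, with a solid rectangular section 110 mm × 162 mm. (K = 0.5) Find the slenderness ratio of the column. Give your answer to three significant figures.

λ ≈ 91.5

Buckling occurs about the weak axis: I_min = h·b³/12 with b = 110 mm (the shorter side).
I_min = 162×110³/12 = 1.797×10^7 mm⁴
A = 1.782×10^4 mm²;  r_min = √(I/A) = √(1.797×10^7/1.782×10^4) = 31.75 mm
L_e = K·L = 0.5 × 5.81 m = 2.905 m = 2905.0 mm
λ = L_e / r_min = 2905.0 / 31.75 = 91.5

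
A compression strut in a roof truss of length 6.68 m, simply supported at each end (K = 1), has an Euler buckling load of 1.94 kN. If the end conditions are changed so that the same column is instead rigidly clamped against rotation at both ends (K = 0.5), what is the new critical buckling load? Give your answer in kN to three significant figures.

P_cr ∝ 1/K², so P_cr,new = P_cr,old × (K_old/K_new)² = 1.94 × (1/0.5)²
= 1.94 × 4.000 = 7.76 kN

P_cr ≈ 7.76 kN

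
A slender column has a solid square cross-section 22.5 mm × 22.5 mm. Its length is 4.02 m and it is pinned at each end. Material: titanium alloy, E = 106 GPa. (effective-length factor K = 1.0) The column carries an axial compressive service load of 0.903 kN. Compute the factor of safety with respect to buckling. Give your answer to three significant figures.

n ≈ 1.53

I = a⁴/12 = 22.5⁴/12 = 2.136×10^4 mm⁴
I = 2.136×10^4 mm⁴ = 2.136×10^-8 m⁴
Effective length L_e = K·L = 1 × 4.02 = 4.020 m
P_cr = π²EI / L_e² = π² × 106×10⁹ × 2.136×10^-8 / 4.020² = 1.383×10^3 N
Factor of safety n = P_cr / P = 1.3826 / 0.903 = 1.53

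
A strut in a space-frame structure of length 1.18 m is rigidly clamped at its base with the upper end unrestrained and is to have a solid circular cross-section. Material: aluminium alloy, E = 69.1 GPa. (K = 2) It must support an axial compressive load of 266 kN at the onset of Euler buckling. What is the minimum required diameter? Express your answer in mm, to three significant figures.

d ≈ 81.6 mm

L_e = K·L = 2 × 1.18 = 2.360 m
Required I = P_cr·L_e²/(π²E) = 2.660×10^5 × 2.360² / (π² × 6.91×10^10) = 2.172×10^-6 m⁴
I_req = 2.172×10^6 mm⁴
Solid circle: I = πd⁴/64  ⇒  d = (64I/π)^(1/4) = (64×2.172×10^6/π)^(1/4) = 81.6 mm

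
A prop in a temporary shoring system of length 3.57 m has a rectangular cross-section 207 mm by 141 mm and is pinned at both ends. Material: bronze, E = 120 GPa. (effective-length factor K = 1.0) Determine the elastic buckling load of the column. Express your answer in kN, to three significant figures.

Buckling occurs about the weak axis: I_min = h·b³/12 with b = 141 mm (the shorter side).
I_min = 207×141³/12 = 4.836×10^7 mm⁴
I = 4.836×10^7 mm⁴ = 4.836×10^-5 m⁴
Effective length L_e = K·L = 1 × 3.57 = 3.570 m
P_cr = π²EI / L_e² = π² × 120×10⁹ × 4.836×10^-5 / 3.570² = 4.494×10^6 N

P_cr ≈ 4490 kN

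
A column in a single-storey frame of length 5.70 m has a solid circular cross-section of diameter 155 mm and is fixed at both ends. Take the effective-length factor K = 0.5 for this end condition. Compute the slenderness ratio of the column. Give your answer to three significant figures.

I = πd⁴/64 = π×155⁴/64 = 2.833×10^7 mm⁴
A = 1.887×10^4 mm²;  r_min = √(I/A) = √(2.833×10^7/1.887×10^4) = 38.75 mm
L_e = K·L = 0.5 × 5.70 m = 2.850 m = 2850.0 mm
λ = L_e / r_min = 2850.0 / 38.75 = 73.5

λ ≈ 73.5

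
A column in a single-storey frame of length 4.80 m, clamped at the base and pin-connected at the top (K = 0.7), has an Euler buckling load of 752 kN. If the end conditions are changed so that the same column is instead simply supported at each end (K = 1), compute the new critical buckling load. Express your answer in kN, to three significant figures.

P_cr ≈ 368 kN

P_cr ∝ 1/K², so P_cr,new = P_cr,old × (K_old/K_new)² = 752 × (0.7/1)²
= 752 × 0.4900 = 368 kN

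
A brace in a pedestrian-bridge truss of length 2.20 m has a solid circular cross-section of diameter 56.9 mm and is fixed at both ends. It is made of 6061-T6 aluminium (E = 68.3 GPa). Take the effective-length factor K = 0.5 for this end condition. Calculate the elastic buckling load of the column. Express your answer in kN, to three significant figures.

P_cr ≈ 287 kN

I = πd⁴/64 = π×56.9⁴/64 = 5.145×10^5 mm⁴
I = 5.145×10^5 mm⁴ = 5.145×10^-7 m⁴
Effective length L_e = K·L = 0.5 × 2.20 = 1.100 m
P_cr = π²EI / L_e² = π² × 68.3×10⁹ × 5.145×10^-7 / 1.100² = 2.867×10^5 N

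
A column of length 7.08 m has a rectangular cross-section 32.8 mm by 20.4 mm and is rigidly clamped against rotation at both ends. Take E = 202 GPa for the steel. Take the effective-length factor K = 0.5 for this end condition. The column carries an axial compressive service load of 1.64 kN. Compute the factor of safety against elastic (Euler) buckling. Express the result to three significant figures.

Buckling occurs about the weak axis: I_min = h·b³/12 with b = 20.4 mm (the shorter side).
I_min = 32.8×20.4³/12 = 2.321×10^4 mm⁴
I = 2.321×10^4 mm⁴ = 2.321×10^-8 m⁴
Effective length L_e = K·L = 0.5 × 7.08 = 3.540 m
P_cr = π²EI / L_e² = π² × 202×10⁹ × 2.321×10^-8 / 3.540² = 3.692×10^3 N
Factor of safety n = P_cr / P = 3.6917 / 1.64 = 2.25

n ≈ 2.25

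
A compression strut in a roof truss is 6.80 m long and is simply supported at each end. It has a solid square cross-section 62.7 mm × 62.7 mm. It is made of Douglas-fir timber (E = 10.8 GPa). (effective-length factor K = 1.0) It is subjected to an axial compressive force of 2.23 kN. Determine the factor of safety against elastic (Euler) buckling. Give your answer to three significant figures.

I = a⁴/12 = 62.7⁴/12 = 1.288×10^6 mm⁴
I = 1.288×10^6 mm⁴ = 1.288×10^-6 m⁴
Effective length L_e = K·L = 1 × 6.80 = 6.800 m
P_cr = π²EI / L_e² = π² × 10.8×10⁹ × 1.288×10^-6 / 6.800² = 2.969×10^3 N
Factor of safety n = P_cr / P = 2.9689 / 2.23 = 1.33

n ≈ 1.33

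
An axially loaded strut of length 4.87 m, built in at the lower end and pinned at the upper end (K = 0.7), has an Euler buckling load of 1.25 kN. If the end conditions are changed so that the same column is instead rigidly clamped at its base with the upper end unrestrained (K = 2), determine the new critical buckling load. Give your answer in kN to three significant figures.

P_cr ∝ 1/K², so P_cr,new = P_cr,old × (K_old/K_new)² = 1.25 × (0.7/2)²
= 1.25 × 0.1225 = 0.153 kN

P_cr ≈ 0.153 kN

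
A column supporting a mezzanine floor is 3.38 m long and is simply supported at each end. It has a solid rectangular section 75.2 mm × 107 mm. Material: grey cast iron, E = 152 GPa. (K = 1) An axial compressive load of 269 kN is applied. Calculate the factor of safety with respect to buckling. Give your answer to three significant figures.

n ≈ 1.85

Buckling occurs about the weak axis: I_min = h·b³/12 with b = 75.2 mm (the shorter side).
I_min = 107×75.2³/12 = 3.792×10^6 mm⁴
I = 3.792×10^6 mm⁴ = 3.792×10^-6 m⁴
Effective length L_e = K·L = 1 × 3.38 = 3.380 m
P_cr = π²EI / L_e² = π² × 152×10⁹ × 3.792×10^-6 / 3.380² = 4.979×10^5 N
Factor of safety n = P_cr / P = 497.93 / 269 = 1.85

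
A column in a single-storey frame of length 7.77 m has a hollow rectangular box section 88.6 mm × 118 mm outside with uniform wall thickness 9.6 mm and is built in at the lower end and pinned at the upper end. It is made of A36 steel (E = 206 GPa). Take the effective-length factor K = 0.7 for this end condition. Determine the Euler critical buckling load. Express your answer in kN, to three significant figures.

P_cr ≈ 281 kN

Inner dimensions: h_i = 118 − 2×9.6 = 98.80 mm, b_i = 88.6 − 2×9.6 = 69.40 mm
Weak-axis I_min = (h_o·b_o³ − h_i·b_i³)/12 with b_o = 88.6, b_i = 69.40 mm (shorter outer/inner sides).
I_min = (118×88.6³ − 98.80×69.40³)/12 = 4.087×10^6 mm⁴
I = 4.087×10^6 mm⁴ = 4.087×10^-6 m⁴
Effective length L_e = K·L = 0.7 × 7.77 = 5.439 m
P_cr = π²EI / L_e² = π² × 206×10⁹ × 4.087×10^-6 / 5.439² = 2.809×10^5 N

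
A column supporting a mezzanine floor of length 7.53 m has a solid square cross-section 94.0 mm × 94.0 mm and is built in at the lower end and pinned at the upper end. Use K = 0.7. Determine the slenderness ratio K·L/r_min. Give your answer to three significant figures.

I = a⁴/12 = 94.0⁴/12 = 6.506×10^6 mm⁴
A = 8.836×10^3 mm²;  r_min = √(I/A) = √(6.506×10^6/8.836×10^3) = 27.14 mm
L_e = K·L = 0.7 × 7.53 m = 5.271 m = 5271.0 mm
λ = L_e / r_min = 5271.0 / 27.14 = 194

λ ≈ 194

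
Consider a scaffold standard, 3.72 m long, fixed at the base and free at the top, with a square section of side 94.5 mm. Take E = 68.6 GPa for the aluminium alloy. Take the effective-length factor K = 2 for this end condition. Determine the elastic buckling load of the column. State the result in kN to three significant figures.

I = a⁴/12 = 94.5⁴/12 = 6.646×10^6 mm⁴
I = 6.646×10^6 mm⁴ = 6.646×10^-6 m⁴
Effective length L_e = K·L = 2 × 3.72 = 7.440 m
P_cr = π²EI / L_e² = π² × 68.6×10⁹ × 6.646×10^-6 / 7.440² = 8.129×10^4 N

P_cr ≈ 81.3 kN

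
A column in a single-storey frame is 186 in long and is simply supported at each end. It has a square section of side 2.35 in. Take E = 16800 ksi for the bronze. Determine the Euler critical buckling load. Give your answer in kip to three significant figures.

P_cr ≈ 12.2 kip

I = a⁴/12 = 2.35⁴/12 = 2.542 in⁴
Effective length L_e = K·L = 1 × 186 = 186.0 in
P_cr = π²EI / L_e² = π² × 16800×10³ × 2.542 / 186.0² = 1.218×10^4 lb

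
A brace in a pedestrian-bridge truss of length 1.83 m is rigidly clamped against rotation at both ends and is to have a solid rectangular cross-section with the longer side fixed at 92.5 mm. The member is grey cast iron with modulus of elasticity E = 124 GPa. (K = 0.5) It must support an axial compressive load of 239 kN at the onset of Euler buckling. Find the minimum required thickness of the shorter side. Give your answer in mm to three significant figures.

b ≈ 27.7 mm

L_e = K·L = 0.5 × 1.83 = 0.9150 m
Required I = P_cr·L_e²/(π²E) = 2.390×10^5 × 0.9150² / (π² × 1.24×10^11) = 1.635×10^-7 m⁴
I_req = 1.635×10^5 mm⁴
Rectangle, weak axis: I_min = h·b³/12 with h = 92.5 mm fixed  ⇒  b = (12I/h)^(1/3) = 27.7 mm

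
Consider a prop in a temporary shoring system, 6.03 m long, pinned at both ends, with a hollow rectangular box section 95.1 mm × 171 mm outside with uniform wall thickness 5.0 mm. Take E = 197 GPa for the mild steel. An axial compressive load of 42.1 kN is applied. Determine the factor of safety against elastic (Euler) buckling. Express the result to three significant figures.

Inner dimensions: h_i = 171 − 2×5.0 = 161.0 mm, b_i = 95.1 − 2×5.0 = 85.10 mm
Weak-axis I_min = (h_o·b_o³ − h_i·b_i³)/12 with b_o = 95.1, b_i = 85.10 mm (shorter outer/inner sides).
I_min = (171×95.1³ − 161.0×85.10³)/12 = 3.988×10^6 mm⁴
I = 3.988×10^6 mm⁴ = 3.988×10^-6 m⁴
Effective length L_e = K·L = 1 × 6.03 = 6.030 m
P_cr = π²EI / L_e² = π² × 197×10⁹ × 3.988×10^-6 / 6.030² = 2.132×10^5 N
Factor of safety n = P_cr / P = 213.23 / 42.1 = 5.06

n ≈ 5.06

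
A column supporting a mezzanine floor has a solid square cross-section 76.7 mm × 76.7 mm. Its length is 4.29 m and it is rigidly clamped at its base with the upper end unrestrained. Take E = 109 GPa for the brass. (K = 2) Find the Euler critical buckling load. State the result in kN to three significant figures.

I = a⁴/12 = 76.7⁴/12 = 2.884×10^6 mm⁴
I = 2.884×10^6 mm⁴ = 2.884×10^-6 m⁴
Effective length L_e = K·L = 2 × 4.29 = 8.580 m
P_cr = π²EI / L_e² = π² × 109×10⁹ × 2.884×10^-6 / 8.580² = 4.215×10^4 N

P_cr ≈ 42.1 kN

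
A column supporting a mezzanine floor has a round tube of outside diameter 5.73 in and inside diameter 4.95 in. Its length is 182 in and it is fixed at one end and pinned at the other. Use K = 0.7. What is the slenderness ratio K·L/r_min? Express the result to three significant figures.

λ ≈ 67.3

d_o = 5.73 in, d_i = 4.95 in
I = π(d_o⁴ − d_i⁴)/64 = π(5.73⁴ − 4.950⁴)/64 = 23.45 in⁴
A = 6.543 in²;  r_min = √(I/A) = √(23.45/6.543) = 1.893 in
L_e = K·L = 0.7 × 182 = 127.4 in
λ = L_e / r_min = 127.40 / 1.893 = 67.3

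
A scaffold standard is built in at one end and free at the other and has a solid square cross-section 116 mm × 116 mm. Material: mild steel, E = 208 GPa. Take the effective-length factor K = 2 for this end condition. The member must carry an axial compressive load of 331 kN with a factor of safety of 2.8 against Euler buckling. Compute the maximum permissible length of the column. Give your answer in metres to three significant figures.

I = a⁴/12 = 116⁴/12 = 1.509×10^7 mm⁴
I = 1.509×10^-5 m⁴
Required critical load P_cr = n·P = 2.8 × 331 = 926.8 kN = 9.268×10^5 N
From P_cr = π²EI/(K·L)²:  L = (1/K)·√(π²EI/P_cr) = (1/2)·√(π²×2.08×10^11×1.509×10^-5/9.268×10^5)
L = 2.89 m

L_max ≈ 2.89 m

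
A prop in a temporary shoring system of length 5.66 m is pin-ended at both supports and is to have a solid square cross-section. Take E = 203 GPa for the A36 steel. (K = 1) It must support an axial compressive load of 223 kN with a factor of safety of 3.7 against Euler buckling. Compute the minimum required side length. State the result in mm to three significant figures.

Required P_cr = n·P = 3.7 × 223 = 825.1 kN
L_e = K·L = 1 × 5.66 = 5.660 m
Required I = P_cr·L_e²/(π²E) = 8.251×10^5 × 5.660² / (π² × 2.03×10^11) = 1.319×10^-5 m⁴
I_req = 1.319×10^7 mm⁴
Solid square: I = a⁴/12  ⇒  a = (12I)^(1/4) = (12×1.319×10^7)^(1/4) = 112 mm

a ≈ 112 mm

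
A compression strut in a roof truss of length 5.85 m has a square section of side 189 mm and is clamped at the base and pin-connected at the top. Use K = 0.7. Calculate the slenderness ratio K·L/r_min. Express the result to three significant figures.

For a square r = a/√12 = 189/√12 = 54.56 mm
L_e = K·L = 0.7 × 5.85 m = 4.095 m = 4095.0 mm
λ = L_e / r_min = 4095.0 / 54.56 = 75.1

λ ≈ 75.1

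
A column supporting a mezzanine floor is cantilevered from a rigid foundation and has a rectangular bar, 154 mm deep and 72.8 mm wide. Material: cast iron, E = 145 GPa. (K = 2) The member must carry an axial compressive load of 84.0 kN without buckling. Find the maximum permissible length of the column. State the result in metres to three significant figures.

L_max ≈ 4.59 m

Buckling occurs about the weak axis: I_min = h·b³/12 with b = 72.8 mm (the shorter side).
I_min = 154×72.8³/12 = 4.951×10^6 mm⁴
I = 4.951×10^-6 m⁴
At the buckling limit P_cr = P = 8.400×10^4 N
From P_cr = π²EI/(K·L)²:  L = (1/K)·√(π²EI/P_cr) = (1/2)·√(π²×1.45×10^11×4.951×10^-6/8.400×10^4)
L = 4.59 m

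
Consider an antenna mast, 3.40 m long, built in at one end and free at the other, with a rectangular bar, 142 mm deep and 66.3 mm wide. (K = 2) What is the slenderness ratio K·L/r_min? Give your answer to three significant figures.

For a rectangle r_min = b/√12 = 66.3/√12 = 19.14 mm
L_e = K·L = 2 × 3.40 m = 6.800 m = 6800.0 mm
λ = L_e / r_min = 6800.0 / 19.14 = 355

λ ≈ 355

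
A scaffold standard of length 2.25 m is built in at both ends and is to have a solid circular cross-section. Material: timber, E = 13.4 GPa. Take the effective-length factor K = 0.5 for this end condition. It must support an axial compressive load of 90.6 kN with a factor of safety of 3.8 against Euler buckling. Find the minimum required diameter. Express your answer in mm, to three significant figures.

d ≈ 90.5 mm

Required P_cr = n·P = 3.8 × 90.6 = 344.3 kN
L_e = K·L = 0.5 × 2.25 = 1.125 m
Required I = P_cr·L_e²/(π²E) = 3.443×10^5 × 1.125² / (π² × 1.34×10^10) = 3.295×10^-6 m⁴
I_req = 3.295×10^6 mm⁴
Solid circle: I = πd⁴/64  ⇒  d = (64I/π)^(1/4) = (64×3.295×10^6/π)^(1/4) = 90.5 mm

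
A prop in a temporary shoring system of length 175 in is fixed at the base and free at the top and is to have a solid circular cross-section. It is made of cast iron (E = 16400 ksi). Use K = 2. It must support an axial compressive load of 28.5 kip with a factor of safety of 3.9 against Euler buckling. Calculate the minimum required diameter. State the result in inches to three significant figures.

Required P_cr = n·P = 3.9 × 28.5 = 111.2 kip
L_e = K·L = 2 × 175 = 350.0 in
Required I = P_cr·L_e²/(π²E) = 1.111×10^5 × 350.0² / (π² × 1.64×10^7) = 84.12 in⁴
Solid circle: I = πd⁴/64  ⇒  d = (64I/π)^(1/4) = (64×84.12/π)^(1/4) = 6.43 in

d ≈ 6.43 in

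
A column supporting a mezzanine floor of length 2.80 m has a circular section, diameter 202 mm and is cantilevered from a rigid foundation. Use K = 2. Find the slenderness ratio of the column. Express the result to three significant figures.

λ ≈ 111

I = πd⁴/64 = π×202⁴/64 = 8.173×10^7 mm⁴
A = 3.205×10^4 mm²;  r_min = √(I/A) = √(8.173×10^7/3.205×10^4) = 50.50 mm
L_e = K·L = 2 × 2.80 m = 5.600 m = 5600.0 mm
λ = L_e / r_min = 5600.0 / 50.50 = 111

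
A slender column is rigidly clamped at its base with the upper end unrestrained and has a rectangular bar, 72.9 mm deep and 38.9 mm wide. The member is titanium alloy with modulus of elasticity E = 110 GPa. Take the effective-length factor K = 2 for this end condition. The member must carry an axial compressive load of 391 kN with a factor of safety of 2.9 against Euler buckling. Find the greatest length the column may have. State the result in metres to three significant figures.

Buckling occurs about the weak axis: I_min = h·b³/12 with b = 38.9 mm (the shorter side).
I_min = 72.9×38.9³/12 = 3.576×10^5 mm⁴
I = 3.576×10^-7 m⁴
Required critical load P_cr = n·P = 2.9 × 391 = 1134 kN = 1.134×10^6 N
From P_cr = π²EI/(K·L)²:  L = (1/K)·√(π²EI/P_cr) = (1/2)·√(π²×1.10×10^11×3.576×10^-7/1.134×10^6)
L = 0.293 m

L_max ≈ 0.293 m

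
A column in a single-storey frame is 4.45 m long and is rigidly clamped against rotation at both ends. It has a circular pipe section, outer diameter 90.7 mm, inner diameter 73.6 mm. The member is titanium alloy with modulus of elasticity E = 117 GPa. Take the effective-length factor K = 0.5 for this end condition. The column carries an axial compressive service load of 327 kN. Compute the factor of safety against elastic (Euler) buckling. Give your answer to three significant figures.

d_o = 90.7 mm, d_i = 73.6 mm
I = π(d_o⁴ − d_i⁴)/64 = π(90.7⁴ − 73.60⁴)/64 = 1.882×10^6 mm⁴
I = 1.882×10^6 mm⁴ = 1.882×10^-6 m⁴
Effective length L_e = K·L = 0.5 × 4.45 = 2.225 m
P_cr = π²EI / L_e² = π² × 117×10⁹ × 1.882×10^-6 / 2.225² = 4.389×10^5 N
Factor of safety n = P_cr / P = 438.89 / 327 = 1.34

n ≈ 1.34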